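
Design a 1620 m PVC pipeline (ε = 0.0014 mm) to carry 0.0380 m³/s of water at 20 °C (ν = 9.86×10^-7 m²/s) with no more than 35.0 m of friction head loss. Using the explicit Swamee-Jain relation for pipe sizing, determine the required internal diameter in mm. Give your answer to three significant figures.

Swamee-Jain (Type III): D = 0.66·[ε^1.25·(LQ²/(gh_f))^4.75 + ν·Q^9.4·(L/(gh_f))^5.2]^0.04
LQ²/(gh_f) = 0.006813; L/(gh_f) = 4.718
Term 1 = ε^1.25·(…)^4.75 = 2.46×10^-18; Term 2 = ν·Q^9.4·(…)^5.2 = 1.40×10^-16
D = 0.66·(2.46×10^-18 + 1.40×10^-16)^0.04 = 0.1534 m = 153 mm
Check: V = 2.06 m/s, Re = 3.20×10^5, f = 0.01431, h_f = 32.6 m ≈ 35.0 m ✓

D ≈ 153 mm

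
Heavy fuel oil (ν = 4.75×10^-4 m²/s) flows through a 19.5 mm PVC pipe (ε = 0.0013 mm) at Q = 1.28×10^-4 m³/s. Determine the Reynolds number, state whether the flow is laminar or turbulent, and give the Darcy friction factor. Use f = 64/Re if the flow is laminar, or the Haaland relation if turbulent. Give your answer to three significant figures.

Re ≈ 17.6; laminar; f = 64/Re ≈ 3.64

V = 4Q/(πD²) = 0.4286 m/s
Re = VD/ν = 0.4286·0.0195/4.75×10^-4 = 17.6
Re < 2300 → laminar → f = 64/Re = 3.637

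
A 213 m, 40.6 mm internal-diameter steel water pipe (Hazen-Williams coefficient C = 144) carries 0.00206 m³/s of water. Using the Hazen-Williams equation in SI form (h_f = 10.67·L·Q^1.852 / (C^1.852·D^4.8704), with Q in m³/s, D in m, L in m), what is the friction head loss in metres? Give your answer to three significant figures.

h_f ≈ 14.5 m

h_f = 10.67·213·0.00206^1.852 / (144^1.852·0.0406^4.8704) = 14.51 m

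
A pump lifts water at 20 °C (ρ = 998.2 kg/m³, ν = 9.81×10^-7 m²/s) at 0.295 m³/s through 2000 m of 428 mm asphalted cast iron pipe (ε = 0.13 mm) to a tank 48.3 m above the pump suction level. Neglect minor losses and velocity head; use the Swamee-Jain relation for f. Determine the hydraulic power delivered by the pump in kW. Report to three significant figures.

P_hyd ≈ 185 kW

V = 4Q/(πD²) = 2.050 m/s; Re = 8.95×10^5; ε/D = 3.04×10^-4; f = 0.01587
h_f = f(L/D)V²/2g = 15.89 m
Total head H = z + h_f = 48.3 + 15.89 = 64.19 m
P_hyd = ρgQH = 998.2·9.81·0.295·64.19 = 185.4 kW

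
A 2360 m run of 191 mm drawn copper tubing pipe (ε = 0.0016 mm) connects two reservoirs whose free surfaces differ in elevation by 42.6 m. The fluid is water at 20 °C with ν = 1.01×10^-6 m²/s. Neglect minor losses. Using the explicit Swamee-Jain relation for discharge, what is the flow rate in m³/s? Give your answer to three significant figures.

Swamee-Jain (Type II): Q = -0.965·√(gD⁵h_f/L)·ln[ε/(3.7D) + √(3.17ν²L/(gD³h_f))]
√(gD⁵h_f/L) = √(9.81·0.191⁵·42.6/2360) = 0.006709
ε/(3.7D) = 2.26×10^-6; √(3.17ν²L/(gD³h_f)) = 5.12×10^-5
Q = -0.965·0.006709·ln(5.346×10^-5) = 0.06369 m³/s
Check: V = 2.22 m/s, Re = 4.20×10^5, f = 0.01363, h_f = 42.4 m ≈ 42.6 m ✓

Q ≈ 0.0637 m³/s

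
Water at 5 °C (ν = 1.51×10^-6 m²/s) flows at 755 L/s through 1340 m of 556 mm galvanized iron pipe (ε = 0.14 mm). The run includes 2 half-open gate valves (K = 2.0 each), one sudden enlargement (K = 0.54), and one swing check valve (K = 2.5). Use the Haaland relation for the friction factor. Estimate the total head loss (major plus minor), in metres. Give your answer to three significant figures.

V = 4Q/(πD²) = 3.110 m/s; V²/2g = 0.4929 m
Re = 1.14×10^6, ε/D = 2.52×10^-4 → f = 0.01506 (Haaland)
Major: h_f = f(L/D)·V²/2g = 0.01506·2410·0.4929 = 17.89 m
Minor: ΣK = 7.04; h_m = ΣK·V²/2g = 3.470 m
Total H_L = 17.89 + 3.470 = 21.36 m

H_L ≈ 21.4 m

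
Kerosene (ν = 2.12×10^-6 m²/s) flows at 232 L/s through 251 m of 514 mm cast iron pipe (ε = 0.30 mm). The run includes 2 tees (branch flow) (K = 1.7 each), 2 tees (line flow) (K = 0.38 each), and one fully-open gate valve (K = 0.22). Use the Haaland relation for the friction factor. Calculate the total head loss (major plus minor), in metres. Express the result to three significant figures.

V = 4Q/(πD²) = 1.118 m/s; V²/2g = 0.06372 m
Re = 2.71×10^5, ε/D = 5.84×10^-4 → f = 0.01866 (Haaland)
Major: h_f = f(L/D)·V²/2g = 0.01866·488.3·0.06372 = 0.5805 m
Minor: ΣK = 4.38; h_m = ΣK·V²/2g = 0.2791 m
Total H_L = 0.5805 + 0.2791 = 0.8596 m

H_L ≈ 0.860 m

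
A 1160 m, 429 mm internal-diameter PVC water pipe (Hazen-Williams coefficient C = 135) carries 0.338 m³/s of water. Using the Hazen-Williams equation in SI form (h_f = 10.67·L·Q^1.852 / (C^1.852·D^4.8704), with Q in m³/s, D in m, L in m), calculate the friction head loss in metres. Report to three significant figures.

h_f ≈ 11.6 m

h_f = 10.67·1160·0.338^1.852 / (135^1.852·0.429^4.8704) = 11.61 m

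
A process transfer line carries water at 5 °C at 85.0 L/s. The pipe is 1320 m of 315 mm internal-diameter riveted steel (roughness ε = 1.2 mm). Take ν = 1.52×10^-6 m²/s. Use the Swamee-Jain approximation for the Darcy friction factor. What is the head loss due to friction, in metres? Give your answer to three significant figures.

V = 4Q/(πD²) = 4·0.0850/(π·0.315²) = 1.091 m/s
Re = VD/ν = 1.091·0.315/1.52×10^-6 = 2.26×10^5 → turbulent
ε/D = 1.2/315 = 0.00381
Swamee-Jain: f = 0.02869
h_f = f(L/D)V²/(2g) = 0.02869·(1320/0.315)·1.091²/(2·9.81) = 7.289 m

h_f ≈ 7.29 m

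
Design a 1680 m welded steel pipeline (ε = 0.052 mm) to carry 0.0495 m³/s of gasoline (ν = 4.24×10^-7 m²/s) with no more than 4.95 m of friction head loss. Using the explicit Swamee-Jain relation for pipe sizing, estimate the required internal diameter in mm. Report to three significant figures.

Swamee-Jain (Type III): D = 0.66·[ε^1.25·(LQ²/(gh_f))^4.75 + ν·Q^9.4·(L/(gh_f))^5.2]^0.04
LQ²/(gh_f) = 0.08477; L/(gh_f) = 34.60
Term 1 = ε^1.25·(…)^4.75 = 3.58×10^-11; Term 2 = ν·Q^9.4·(…)^5.2 = 2.29×10^-11
D = 0.66·(3.58×10^-11 + 2.29×10^-11)^0.04 = 0.2572 m = 257 mm
Check: V = 0.953 m/s, Re = 5.78×10^5, f = 0.01535, h_f = 4.64 m ≈ 4.95 m ✓

D ≈ 257 mm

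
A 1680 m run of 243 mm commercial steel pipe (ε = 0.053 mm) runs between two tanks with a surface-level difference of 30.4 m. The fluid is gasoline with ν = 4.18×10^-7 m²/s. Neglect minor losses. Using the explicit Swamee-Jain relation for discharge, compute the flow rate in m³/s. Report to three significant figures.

Swamee-Jain (Type II): Q = -0.965·√(gD⁵h_f/L)·ln[ε/(3.7D) + √(3.17ν²L/(gD³h_f))]
√(gD⁵h_f/L) = √(9.81·0.243⁵·30.4/1680) = 0.01226
ε/(3.7D) = 5.89×10^-5; √(3.17ν²L/(gD³h_f)) = 1.47×10^-5
Q = -0.965·0.01226·ln(7.369×10^-5) = 0.1126 m³/s
Check: V = 2.43 m/s, Re = 1.41×10^6, f = 0.01472, h_f = 30.6 m ≈ 30.4 m ✓

Q ≈ 0.113 m³/s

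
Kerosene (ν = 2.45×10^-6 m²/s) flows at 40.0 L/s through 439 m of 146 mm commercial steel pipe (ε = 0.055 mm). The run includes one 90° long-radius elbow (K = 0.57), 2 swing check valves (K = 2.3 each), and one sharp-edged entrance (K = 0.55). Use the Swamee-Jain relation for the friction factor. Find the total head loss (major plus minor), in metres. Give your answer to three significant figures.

V = 4Q/(πD²) = 2.389 m/s; V²/2g = 0.2910 m
Re = 1.42×10^5, ε/D = 3.77×10^-4 → f = 0.01896 (Swamee-Jain)
Major: h_f = f(L/D)·V²/2g = 0.01896·3007·0.2910 = 16.59 m
Minor: ΣK = 5.72; h_m = ΣK·V²/2g = 1.664 m
Total H_L = 16.59 + 1.664 = 18.25 m

H_L ≈ 18.3 m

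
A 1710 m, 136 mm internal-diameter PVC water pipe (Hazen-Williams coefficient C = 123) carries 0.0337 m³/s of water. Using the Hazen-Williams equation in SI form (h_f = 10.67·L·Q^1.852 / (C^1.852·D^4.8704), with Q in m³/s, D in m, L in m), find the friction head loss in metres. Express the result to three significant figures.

h_f = 10.67·1710·0.0337^1.852 / (123^1.852·0.136^4.8704) = 76.53 m

h_f ≈ 76.5 m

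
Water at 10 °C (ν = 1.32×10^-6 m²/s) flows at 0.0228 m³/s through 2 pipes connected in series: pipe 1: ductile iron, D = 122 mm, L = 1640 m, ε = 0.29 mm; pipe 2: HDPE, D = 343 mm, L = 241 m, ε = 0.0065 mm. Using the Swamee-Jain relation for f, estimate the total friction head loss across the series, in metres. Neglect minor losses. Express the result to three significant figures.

H ≈ 66.8 m

Pipe 1: V = 1.950 m/s, Re = 1.80×10^5, ε/D = 0.00238, f = 0.02559, h_1 = f(L/D)V²/2g = 66.71 m
Pipe 2: V = 0.2467 m/s, Re = 6.41×10^4, ε/D = 1.90×10^-5, f = 0.01973, h_2 = f(L/D)V²/2g = 0.04303 m
Series → Q common, losses add: H = Σh = 66.75 m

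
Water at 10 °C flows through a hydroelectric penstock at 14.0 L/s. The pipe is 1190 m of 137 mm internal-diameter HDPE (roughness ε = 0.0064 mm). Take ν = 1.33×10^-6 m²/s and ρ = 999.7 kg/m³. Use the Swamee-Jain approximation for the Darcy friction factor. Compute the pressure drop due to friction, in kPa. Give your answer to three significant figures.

Δp ≈ 71.4 kPa

V = 4Q/(πD²) = 4·0.0140/(π·0.137²) = 0.9497 m/s
Re = VD/ν = 0.9497·0.137/1.33×10^-6 = 9.78×10^4 → turbulent
ε/D = 0.0064/137 = 4.67×10^-5
Swamee-Jain: f = 0.01822
h_f = f(L/D)V²/(2g) = 0.01822·(1190/0.137)·0.9497²/(2·9.81) = 7.277 m
Δp = ρg·h_f = 999.7·9.81·7.277 = 71.37 kPa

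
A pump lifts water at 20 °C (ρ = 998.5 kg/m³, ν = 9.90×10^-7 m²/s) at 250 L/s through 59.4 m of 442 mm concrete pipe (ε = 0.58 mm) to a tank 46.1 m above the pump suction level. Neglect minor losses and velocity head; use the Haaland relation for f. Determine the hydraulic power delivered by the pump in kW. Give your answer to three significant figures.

V = 4Q/(πD²) = 1.629 m/s; Re = 7.27×10^5; ε/D = 0.00131; f = 0.02134
h_f = f(L/D)V²/2g = 0.3881 m
Total head H = z + h_f = 46.1 + 0.3881 = 46.49 m
P_hyd = ρgQH = 998.5·9.81·0.250·46.49 = 113.8 kW

P_hyd ≈ 114 kW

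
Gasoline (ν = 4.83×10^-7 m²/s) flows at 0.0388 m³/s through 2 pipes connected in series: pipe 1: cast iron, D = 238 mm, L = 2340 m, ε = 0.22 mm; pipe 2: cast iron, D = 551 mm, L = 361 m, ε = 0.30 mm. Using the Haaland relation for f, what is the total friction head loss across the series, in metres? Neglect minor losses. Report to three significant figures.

Pipe 1: V = 0.8721 m/s, Re = 4.30×10^5, ε/D = 9.24×10^-4, f = 0.01994, h_1 = f(L/D)V²/2g = 7.601 m
Pipe 2: V = 0.1627 m/s, Re = 1.86×10^5, ε/D = 5.44×10^-4, f = 0.01899, h_2 = f(L/D)V²/2g = 0.01679 m
Series → Q common, losses add: H = Σh = 7.618 m

H ≈ 7.62 m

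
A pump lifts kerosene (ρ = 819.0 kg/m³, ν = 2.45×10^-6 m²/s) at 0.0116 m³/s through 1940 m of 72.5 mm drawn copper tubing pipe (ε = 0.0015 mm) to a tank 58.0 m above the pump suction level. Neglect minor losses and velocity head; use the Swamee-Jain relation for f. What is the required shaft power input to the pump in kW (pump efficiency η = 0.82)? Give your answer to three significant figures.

P_shaft ≈ 29.5 kW

V = 4Q/(πD²) = 2.810 m/s; Re = 8.32×10^4; ε/D = 2.07×10^-5; f = 0.01869
h_f = f(L/D)V²/2g = 201.2 m
Total head H = z + h_f = 58.0 + 201.2 = 259.2 m
P_hyd = ρgQH = 819.0·9.81·0.0116·259.2 = 24.16 kW
P_shaft = P_hyd/η = 24.16/0.82 = 29.46 kW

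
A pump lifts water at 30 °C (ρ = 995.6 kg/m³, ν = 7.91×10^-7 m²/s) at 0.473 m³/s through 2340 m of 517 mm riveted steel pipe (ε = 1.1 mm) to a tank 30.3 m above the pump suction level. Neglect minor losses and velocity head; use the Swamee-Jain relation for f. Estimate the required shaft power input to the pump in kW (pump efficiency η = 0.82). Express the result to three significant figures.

P_shaft ≈ 329 kW

V = 4Q/(πD²) = 2.253 m/s; Re = 1.47×10^6; ε/D = 0.00213; f = 0.02399
h_f = f(L/D)V²/2g = 28.09 m
Total head H = z + h_f = 30.3 + 28.09 = 58.39 m
P_hyd = ρgQH = 995.6·9.81·0.473·58.39 = 269.8 kW
P_shaft = P_hyd/η = 269.8/0.82 = 329.0 kW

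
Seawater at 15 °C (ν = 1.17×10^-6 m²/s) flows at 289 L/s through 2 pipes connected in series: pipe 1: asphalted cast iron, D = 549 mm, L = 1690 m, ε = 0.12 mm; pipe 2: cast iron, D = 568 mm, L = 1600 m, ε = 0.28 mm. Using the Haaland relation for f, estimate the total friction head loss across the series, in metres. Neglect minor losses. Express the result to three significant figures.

Pipe 1: V = 1.221 m/s, Re = 5.73×10^5, ε/D = 2.19×10^-4, f = 0.01530, h_1 = f(L/D)V²/2g = 3.579 m
Pipe 2: V = 1.141 m/s, Re = 5.54×10^5, ε/D = 4.93×10^-4, f = 0.01746, h_2 = f(L/D)V²/2g = 3.260 m
Series → Q common, losses add: H = Σh = 6.839 m

H ≈ 6.84 m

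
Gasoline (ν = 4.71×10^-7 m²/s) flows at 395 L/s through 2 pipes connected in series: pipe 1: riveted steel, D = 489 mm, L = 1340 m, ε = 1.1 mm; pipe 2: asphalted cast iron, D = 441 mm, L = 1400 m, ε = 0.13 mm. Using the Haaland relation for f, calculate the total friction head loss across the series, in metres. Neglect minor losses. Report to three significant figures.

H ≈ 31.4 m

Pipe 1: V = 2.103 m/s, Re = 2.18×10^6, ε/D = 0.00225, f = 0.02429, h_1 = f(L/D)V²/2g = 15.01 m
Pipe 2: V = 2.586 m/s, Re = 2.42×10^6, ε/D = 2.95×10^-4, f = 0.01519, h_2 = f(L/D)V²/2g = 16.44 m
Series → Q common, losses add: H = Σh = 31.44 m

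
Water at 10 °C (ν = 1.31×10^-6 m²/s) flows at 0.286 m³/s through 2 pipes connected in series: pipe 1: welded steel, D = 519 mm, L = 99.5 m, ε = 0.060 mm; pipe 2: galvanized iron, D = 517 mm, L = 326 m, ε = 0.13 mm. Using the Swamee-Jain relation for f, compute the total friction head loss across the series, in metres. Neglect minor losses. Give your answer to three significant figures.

H ≈ 1.21 m

Pipe 1: V = 1.352 m/s, Re = 5.36×10^5, ε/D = 1.16×10^-4, f = 0.01454, h_1 = f(L/D)V²/2g = 0.2596 m
Pipe 2: V = 1.362 m/s, Re = 5.38×10^5, ε/D = 2.51×10^-4, f = 0.01589, h_2 = f(L/D)V²/2g = 0.9476 m
Series → Q common, losses add: H = Σh = 1.207 m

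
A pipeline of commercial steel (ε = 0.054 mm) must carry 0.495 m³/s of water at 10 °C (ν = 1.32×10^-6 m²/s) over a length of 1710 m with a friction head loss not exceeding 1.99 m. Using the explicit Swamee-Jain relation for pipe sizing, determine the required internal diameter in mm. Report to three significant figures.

D ≈ 758 mm

Swamee-Jain (Type III): D = 0.66·[ε^1.25·(LQ²/(gh_f))^4.75 + ν·Q^9.4·(L/(gh_f))^5.2]^0.04
LQ²/(gh_f) = 21.46; L/(gh_f) = 87.59
Term 1 = ε^1.25·(…)^4.75 = 9.79; Term 2 = ν·Q^9.4·(…)^5.2 = 22.4
D = 0.66·(9.79 + 22.4)^0.04 = 0.7583 m = 758 mm
Check: V = 1.10 m/s, Re = 6.30×10^5, f = 0.01372, h_f = 1.89 m ≈ 1.99 m ✓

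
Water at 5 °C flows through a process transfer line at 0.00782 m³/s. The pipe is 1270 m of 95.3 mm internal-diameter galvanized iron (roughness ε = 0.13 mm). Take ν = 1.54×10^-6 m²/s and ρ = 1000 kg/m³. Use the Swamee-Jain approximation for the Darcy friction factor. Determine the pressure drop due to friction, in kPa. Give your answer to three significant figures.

Δp ≈ 195 kPa

V = 4Q/(πD²) = 4·0.00782/(π·0.0953²) = 1.096 m/s
Re = VD/ν = 1.096·0.0953/1.54×10^-6 = 6.78×10^4 → turbulent
ε/D = 0.13/95.3 = 0.00136
Swamee-Jain: f = 0.02436
h_f = f(L/D)V²/(2g) = 0.02436·(1270/0.0953)·1.096²/(2·9.81) = 19.89 m
Δp = ρg·h_f = 1000·9.81·19.89 = 195.1 kPa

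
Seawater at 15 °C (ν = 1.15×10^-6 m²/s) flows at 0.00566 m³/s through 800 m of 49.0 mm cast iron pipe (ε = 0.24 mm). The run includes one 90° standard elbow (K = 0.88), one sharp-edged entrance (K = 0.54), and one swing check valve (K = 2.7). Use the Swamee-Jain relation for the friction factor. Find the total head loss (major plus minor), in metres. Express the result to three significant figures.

V = 4Q/(πD²) = 3.001 m/s; V²/2g = 0.4592 m
Re = 1.28×10^5, ε/D = 0.00490 → f = 0.03115 (Swamee-Jain)
Major: h_f = f(L/D)·V²/2g = 0.03115·16327·0.4592 = 233.5 m
Minor: ΣK = 4.12; h_m = ΣK·V²/2g = 1.892 m
Total H_L = 233.5 + 1.892 = 235.4 m

H_L ≈ 235 m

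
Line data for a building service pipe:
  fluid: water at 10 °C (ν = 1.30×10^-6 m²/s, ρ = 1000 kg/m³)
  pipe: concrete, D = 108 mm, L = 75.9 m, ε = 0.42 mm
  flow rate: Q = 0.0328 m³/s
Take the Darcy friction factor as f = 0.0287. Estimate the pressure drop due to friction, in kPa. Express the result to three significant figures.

V = 4Q/(πD²) = 4·0.0328/(π·0.108²) = 3.580 m/s
h_f = f(L/D)V²/(2g) = 0.02870·(75.9/0.108)·3.580²/(2·9.81) = 13.18 m
Δp = ρg·h_f = 1000·9.81·13.18 = 129.3 kPa

Δp ≈ 129 kPa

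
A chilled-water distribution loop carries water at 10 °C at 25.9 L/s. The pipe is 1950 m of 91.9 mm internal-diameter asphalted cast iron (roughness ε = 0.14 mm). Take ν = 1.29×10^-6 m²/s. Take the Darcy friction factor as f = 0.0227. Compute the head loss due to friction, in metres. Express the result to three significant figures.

V = 4Q/(πD²) = 4·0.0259/(π·0.0919²) = 3.905 m/s
h_f = f(L/D)V²/(2g) = 0.02270·(1950/0.0919)·3.905²/(2·9.81) = 374.3 m

h_f ≈ 374 m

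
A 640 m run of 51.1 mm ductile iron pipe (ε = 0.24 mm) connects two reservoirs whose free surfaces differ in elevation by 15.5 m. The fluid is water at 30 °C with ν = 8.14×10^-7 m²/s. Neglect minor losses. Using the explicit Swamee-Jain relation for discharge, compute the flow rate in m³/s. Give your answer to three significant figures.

Swamee-Jain (Type II): Q = -0.965·√(gD⁵h_f/L)·ln[ε/(3.7D) + √(3.17ν²L/(gD³h_f))]
√(gD⁵h_f/L) = √(9.81·0.0511⁵·15.5/640) = 2.877×10^-4
ε/(3.7D) = 0.00127; √(3.17ν²L/(gD³h_f)) = 2.57×10^-4
Q = -0.965·2.877×10^-4·ln(0.001527) = 0.001800 m³/s
Check: V = 0.878 m/s, Re = 5.51×10^4, f = 0.03186, h_f = 15.7 m ≈ 15.5 m ✓

Q ≈ 0.00180 m³/s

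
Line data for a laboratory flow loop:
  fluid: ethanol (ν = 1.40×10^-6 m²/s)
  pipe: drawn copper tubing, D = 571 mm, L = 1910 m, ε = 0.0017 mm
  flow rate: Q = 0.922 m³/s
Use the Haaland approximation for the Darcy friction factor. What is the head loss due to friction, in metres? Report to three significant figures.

h_f ≈ 24.2 m

V = 4Q/(πD²) = 4·0.922/(π·0.571²) = 3.601 m/s
Re = VD/ν = 3.601·0.571/1.40×10^-6 = 1.47×10^6 → turbulent
ε/D = 0.0017/571 = 2.98×10^-6
Haaland: f = 0.01094
h_f = f(L/D)V²/(2g) = 0.01094·(1910/0.571)·3.601²/(2·9.81) = 24.17 m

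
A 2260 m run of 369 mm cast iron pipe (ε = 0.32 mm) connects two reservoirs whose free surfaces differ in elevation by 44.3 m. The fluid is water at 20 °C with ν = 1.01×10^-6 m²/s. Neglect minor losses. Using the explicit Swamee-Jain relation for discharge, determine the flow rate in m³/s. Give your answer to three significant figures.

Q ≈ 0.290 m³/s

Swamee-Jain (Type II): Q = -0.965·√(gD⁵h_f/L)·ln[ε/(3.7D) + √(3.17ν²L/(gD³h_f))]
√(gD⁵h_f/L) = √(9.81·0.369⁵·44.3/2260) = 0.03627
ε/(3.7D) = 2.34×10^-4; √(3.17ν²L/(gD³h_f)) = 1.83×10^-5
Q = -0.965·0.03627·ln(2.527×10^-4) = 0.2899 m³/s
Check: V = 2.71 m/s, Re = 9.90×10^5, f = 0.01940, h_f = 44.5 m ≈ 44.3 m ✓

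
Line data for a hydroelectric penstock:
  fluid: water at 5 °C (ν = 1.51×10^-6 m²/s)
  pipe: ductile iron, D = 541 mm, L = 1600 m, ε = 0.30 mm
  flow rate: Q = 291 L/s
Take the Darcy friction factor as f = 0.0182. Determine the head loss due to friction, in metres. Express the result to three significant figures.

h_f ≈ 4.40 m

V = 4Q/(πD²) = 4·0.291/(π·0.541²) = 1.266 m/s
h_f = f(L/D)V²/(2g) = 0.01820·(1600/0.541)·1.266²/(2·9.81) = 4.397 m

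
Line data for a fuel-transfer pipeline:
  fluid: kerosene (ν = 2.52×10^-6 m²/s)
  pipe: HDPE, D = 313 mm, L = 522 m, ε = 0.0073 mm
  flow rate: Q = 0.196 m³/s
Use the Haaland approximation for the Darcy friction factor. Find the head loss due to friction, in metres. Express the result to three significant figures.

h_f ≈ 7.94 m

V = 4Q/(πD²) = 4·0.196/(π·0.313²) = 2.547 m/s
Re = VD/ν = 2.547·0.313/2.52×10^-6 = 3.16×10^5 → turbulent
ε/D = 0.0073/313 = 2.33×10^-5
Haaland: f = 0.01440
h_f = f(L/D)V²/(2g) = 0.01440·(522/0.313)·2.547²/(2·9.81) = 7.944 m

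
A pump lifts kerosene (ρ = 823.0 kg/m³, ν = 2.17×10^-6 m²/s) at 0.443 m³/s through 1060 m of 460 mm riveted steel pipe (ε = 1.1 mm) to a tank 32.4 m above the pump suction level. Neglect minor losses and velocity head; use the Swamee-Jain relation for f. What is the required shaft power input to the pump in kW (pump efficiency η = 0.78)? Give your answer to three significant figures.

V = 4Q/(πD²) = 2.666 m/s; Re = 5.65×10^5; ε/D = 0.00239; f = 0.02496
h_f = f(L/D)V²/2g = 20.83 m
Total head H = z + h_f = 32.4 + 20.83 = 53.23 m
P_hyd = ρgQH = 823.0·9.81·0.443·53.23 = 190.4 kW
P_shaft = P_hyd/η = 190.4/0.78 = 244.1 kW

P_shaft ≈ 244 kW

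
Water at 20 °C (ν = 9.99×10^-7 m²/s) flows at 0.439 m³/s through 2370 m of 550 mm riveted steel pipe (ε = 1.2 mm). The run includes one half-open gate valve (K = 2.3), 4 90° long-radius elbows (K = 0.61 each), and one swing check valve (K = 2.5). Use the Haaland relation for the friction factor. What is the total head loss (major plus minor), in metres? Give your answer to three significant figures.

V = 4Q/(πD²) = 1.848 m/s; V²/2g = 0.1740 m
Re = 1.02×10^6, ε/D = 0.00218 → f = 0.02417 (Haaland)
Major: h_f = f(L/D)·V²/2g = 0.02417·4309·0.1740 = 18.12 m
Minor: ΣK = 7.24; h_m = ΣK·V²/2g = 1.260 m
Total H_L = 18.12 + 1.260 = 19.38 m

H_L ≈ 19.4 m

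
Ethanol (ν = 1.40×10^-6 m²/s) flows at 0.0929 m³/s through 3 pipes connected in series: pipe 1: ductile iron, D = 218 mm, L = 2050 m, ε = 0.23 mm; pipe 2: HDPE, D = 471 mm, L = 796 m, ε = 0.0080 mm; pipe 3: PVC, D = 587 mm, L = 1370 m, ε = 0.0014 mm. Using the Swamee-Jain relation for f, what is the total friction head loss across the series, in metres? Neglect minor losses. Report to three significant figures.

H ≈ 62.3 m

Pipe 1: V = 2.489 m/s, Re = 3.88×10^5, ε/D = 0.00106, f = 0.02076, h_1 = f(L/D)V²/2g = 61.64 m
Pipe 2: V = 0.5332 m/s, Re = 1.79×10^5, ε/D = 1.70×10^-5, f = 0.01601, h_2 = f(L/D)V²/2g = 0.3921 m
Pipe 3: V = 0.3433 m/s, Re = 1.44×10^5, ε/D = 2.39×10^-6, f = 0.01660, h_3 = f(L/D)V²/2g = 0.2326 m
Series → Q common, losses add: H = Σh = 62.27 m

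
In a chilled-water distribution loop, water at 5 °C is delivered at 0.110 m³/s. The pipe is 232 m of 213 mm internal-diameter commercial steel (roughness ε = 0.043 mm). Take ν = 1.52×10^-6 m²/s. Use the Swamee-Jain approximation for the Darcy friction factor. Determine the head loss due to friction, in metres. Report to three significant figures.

h_f ≈ 8.32 m

V = 4Q/(πD²) = 4·0.110/(π·0.213²) = 3.087 m/s
Re = VD/ν = 3.087·0.213/1.52×10^-6 = 4.33×10^5 → turbulent
ε/D = 0.043/213 = 2.02×10^-4
Swamee-Jain: f = 0.01573
h_f = f(L/D)V²/(2g) = 0.01573·(232/0.213)·3.087²/(2·9.81) = 8.322 m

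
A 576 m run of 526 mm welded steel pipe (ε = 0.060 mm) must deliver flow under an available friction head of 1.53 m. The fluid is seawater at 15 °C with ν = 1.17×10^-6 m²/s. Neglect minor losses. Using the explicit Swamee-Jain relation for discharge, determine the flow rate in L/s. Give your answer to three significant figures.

Q ≈ 302 L/s

Swamee-Jain (Type II): Q = -0.965·√(gD⁵h_f/L)·ln[ε/(3.7D) + √(3.17ν²L/(gD³h_f))]
√(gD⁵h_f/L) = √(9.81·0.526⁵·1.53/576) = 0.03239
ε/(3.7D) = 3.08×10^-5; √(3.17ν²L/(gD³h_f)) = 3.38×10^-5
Q = -0.965·0.03239·ln(6.466×10^-5) = 0.3015 m³/s
Check: V = 1.39 m/s, Re = 6.24×10^5, f = 0.01429, h_f = 1.54 m ≈ 1.53 m ✓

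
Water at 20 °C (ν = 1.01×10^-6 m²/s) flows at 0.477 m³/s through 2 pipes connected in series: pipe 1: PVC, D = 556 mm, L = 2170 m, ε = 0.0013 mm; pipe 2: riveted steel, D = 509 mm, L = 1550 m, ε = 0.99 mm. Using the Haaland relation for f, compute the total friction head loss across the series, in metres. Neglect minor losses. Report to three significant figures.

H ≈ 28.8 m

Pipe 1: V = 1.965 m/s, Re = 1.08×10^6, ε/D = 2.34×10^-6, f = 0.01147, h_1 = f(L/D)V²/2g = 8.810 m
Pipe 2: V = 2.344 m/s, Re = 1.18×10^6, ε/D = 0.00194, f = 0.02343, h_2 = f(L/D)V²/2g = 19.99 m
Series → Q common, losses add: H = Σh = 28.80 m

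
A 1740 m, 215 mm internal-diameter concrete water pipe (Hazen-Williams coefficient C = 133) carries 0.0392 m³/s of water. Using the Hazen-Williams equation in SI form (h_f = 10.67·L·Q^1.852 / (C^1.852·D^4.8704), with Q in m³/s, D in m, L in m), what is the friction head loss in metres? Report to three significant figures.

h_f ≈ 9.58 m

h_f = 10.67·1740·0.0392^1.852 / (133^1.852·0.215^4.8704) = 9.581 m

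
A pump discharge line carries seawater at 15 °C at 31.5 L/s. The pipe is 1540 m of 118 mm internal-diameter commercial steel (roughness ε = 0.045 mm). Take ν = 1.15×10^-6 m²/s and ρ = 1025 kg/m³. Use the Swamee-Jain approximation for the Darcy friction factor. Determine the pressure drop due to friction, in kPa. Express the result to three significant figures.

Δp ≈ 978 kPa

V = 4Q/(πD²) = 4·0.0315/(π·0.118²) = 2.880 m/s
Re = VD/ν = 2.880·0.118/1.15×10^-6 = 2.96×10^5 → turbulent
ε/D = 0.045/118 = 3.81×10^-4
Swamee-Jain: f = 0.01763
h_f = f(L/D)V²/(2g) = 0.01763·(1540/0.118)·2.880²/(2·9.81) = 97.30 m
Δp = ρg·h_f = 1025·9.81·97.30 = 978.3 kPa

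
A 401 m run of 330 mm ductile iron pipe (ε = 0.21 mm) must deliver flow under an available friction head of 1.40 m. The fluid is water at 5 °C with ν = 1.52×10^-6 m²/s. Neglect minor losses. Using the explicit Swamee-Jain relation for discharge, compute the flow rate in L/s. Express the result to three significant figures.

Q ≈ 92.7 L/s

Swamee-Jain (Type II): Q = -0.965·√(gD⁵h_f/L)·ln[ε/(3.7D) + √(3.17ν²L/(gD³h_f))]
√(gD⁵h_f/L) = √(9.81·0.330⁵·1.40/401) = 0.01158
ε/(3.7D) = 1.72×10^-4; √(3.17ν²L/(gD³h_f)) = 7.71×10^-5
Q = -0.965·0.01158·ln(2.491×10^-4) = 0.09270 m³/s
Check: V = 1.08 m/s, Re = 2.35×10^5, f = 0.01938, h_f = 1.41 m ≈ 1.40 m ✓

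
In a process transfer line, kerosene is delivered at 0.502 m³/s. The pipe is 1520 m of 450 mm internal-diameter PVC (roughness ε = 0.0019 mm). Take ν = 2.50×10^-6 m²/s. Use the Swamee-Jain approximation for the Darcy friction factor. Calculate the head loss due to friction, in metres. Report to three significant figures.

V = 4Q/(πD²) = 4·0.502/(π·0.450²) = 3.156 m/s
Re = VD/ν = 3.156·0.450/2.50×10^-6 = 5.68×10^5 → turbulent
ε/D = 0.0019/450 = 4.22×10^-6
Swamee-Jain: f = 0.01287
h_f = f(L/D)V²/(2g) = 0.01287·(1520/0.450)·3.156²/(2·9.81) = 22.08 m

h_f ≈ 22.1 m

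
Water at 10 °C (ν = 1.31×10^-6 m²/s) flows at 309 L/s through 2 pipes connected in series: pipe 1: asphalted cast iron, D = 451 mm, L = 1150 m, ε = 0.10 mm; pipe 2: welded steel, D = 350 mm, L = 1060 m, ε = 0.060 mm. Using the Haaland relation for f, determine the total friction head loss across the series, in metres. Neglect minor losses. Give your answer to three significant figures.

H ≈ 30.3 m

Pipe 1: V = 1.934 m/s, Re = 6.66×10^5, ε/D = 2.22×10^-4, f = 0.01518, h_1 = f(L/D)V²/2g = 7.379 m
Pipe 2: V = 3.212 m/s, Re = 8.58×10^5, ε/D = 1.71×10^-4, f = 0.01440, h_2 = f(L/D)V²/2g = 22.93 m
Series → Q common, losses add: H = Σh = 30.31 m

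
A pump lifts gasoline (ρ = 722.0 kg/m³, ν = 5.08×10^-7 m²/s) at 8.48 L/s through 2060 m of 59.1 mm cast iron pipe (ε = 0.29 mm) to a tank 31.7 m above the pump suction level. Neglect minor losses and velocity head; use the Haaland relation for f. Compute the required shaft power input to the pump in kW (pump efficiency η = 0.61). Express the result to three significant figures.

P_shaft ≈ 54.1 kW

V = 4Q/(πD²) = 3.091 m/s; Re = 3.60×10^5; ε/D = 0.00491; f = 0.03050
h_f = f(L/D)V²/2g = 517.8 m
Total head H = z + h_f = 31.7 + 517.8 = 549.5 m
P_hyd = ρgQH = 722.0·9.81·0.00848·549.5 = 33.00 kW
P_shaft = P_hyd/η = 33.00/0.61 = 54.10 kW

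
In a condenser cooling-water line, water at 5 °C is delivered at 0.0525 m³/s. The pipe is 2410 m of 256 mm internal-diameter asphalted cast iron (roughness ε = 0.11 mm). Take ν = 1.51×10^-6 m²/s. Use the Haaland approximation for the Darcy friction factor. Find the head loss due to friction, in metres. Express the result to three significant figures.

V = 4Q/(πD²) = 4·0.0525/(π·0.256²) = 1.020 m/s
Re = VD/ν = 1.020·0.256/1.51×10^-6 = 1.73×10^5 → turbulent
ε/D = 0.11/256 = 4.30×10^-4
Haaland: f = 0.01852
h_f = f(L/D)V²/(2g) = 0.01852·(2410/0.256)·1.020²/(2·9.81) = 9.246 m

h_f ≈ 9.25 m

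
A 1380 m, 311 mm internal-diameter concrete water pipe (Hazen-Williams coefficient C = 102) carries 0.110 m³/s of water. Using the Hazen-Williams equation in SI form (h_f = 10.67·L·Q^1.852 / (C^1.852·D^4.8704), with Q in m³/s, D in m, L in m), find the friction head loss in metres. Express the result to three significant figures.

h_f ≈ 13.9 m

h_f = 10.67·1380·0.110^1.852 / (102^1.852·0.311^4.8704) = 13.91 m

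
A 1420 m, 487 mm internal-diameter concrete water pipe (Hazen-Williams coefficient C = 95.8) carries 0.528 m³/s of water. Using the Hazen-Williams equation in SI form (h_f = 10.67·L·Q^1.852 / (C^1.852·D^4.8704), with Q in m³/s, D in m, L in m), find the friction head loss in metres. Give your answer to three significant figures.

h_f = 10.67·1420·0.528^1.852 / (95.8^1.852·0.487^4.8704) = 33.05 m

h_f ≈ 33.0 m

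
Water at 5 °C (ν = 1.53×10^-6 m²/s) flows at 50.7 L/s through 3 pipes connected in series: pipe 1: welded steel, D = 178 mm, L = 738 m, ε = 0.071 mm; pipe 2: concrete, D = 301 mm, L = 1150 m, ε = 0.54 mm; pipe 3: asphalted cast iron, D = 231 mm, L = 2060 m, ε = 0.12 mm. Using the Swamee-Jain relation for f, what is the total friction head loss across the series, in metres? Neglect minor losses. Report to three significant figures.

H ≈ 31.0 m

Pipe 1: V = 2.037 m/s, Re = 2.37×10^5, ε/D = 3.99×10^-4, f = 0.01808, h_1 = f(L/D)V²/2g = 15.86 m
Pipe 2: V = 0.7125 m/s, Re = 1.40×10^5, ε/D = 0.00179, f = 0.02429, h_2 = f(L/D)V²/2g = 2.401 m
Pipe 3: V = 1.210 m/s, Re = 1.83×10^5, ε/D = 5.19×10^-4, f = 0.01919, h_3 = f(L/D)V²/2g = 12.77 m
Series → Q common, losses add: H = Σh = 31.03 m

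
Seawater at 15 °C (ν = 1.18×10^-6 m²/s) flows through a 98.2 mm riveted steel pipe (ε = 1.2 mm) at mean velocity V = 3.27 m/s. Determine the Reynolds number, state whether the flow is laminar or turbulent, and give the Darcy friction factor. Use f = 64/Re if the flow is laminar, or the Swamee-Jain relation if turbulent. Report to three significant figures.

Re = VD/ν = 3.270·0.0982/1.18×10^-6 = 2.72×10^5
Re > 4000 → turbulent; ε/D = 0.0122
Swamee-Jain: f = 0.04093

Re ≈ 2.72×10^5; turbulent; f ≈ 0.0409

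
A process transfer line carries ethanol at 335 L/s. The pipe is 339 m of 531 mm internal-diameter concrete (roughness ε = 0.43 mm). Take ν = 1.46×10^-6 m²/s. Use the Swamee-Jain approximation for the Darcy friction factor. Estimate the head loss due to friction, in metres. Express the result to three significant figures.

h_f ≈ 1.45 m

V = 4Q/(πD²) = 4·0.335/(π·0.531²) = 1.513 m/s
Re = VD/ν = 1.513·0.531/1.46×10^-6 = 5.50×10^5 → turbulent
ε/D = 0.43/531 = 8.10×10^-4
Swamee-Jain: f = 0.01942
h_f = f(L/D)V²/(2g) = 0.01942·(339/0.531)·1.513²/(2·9.81) = 1.446 m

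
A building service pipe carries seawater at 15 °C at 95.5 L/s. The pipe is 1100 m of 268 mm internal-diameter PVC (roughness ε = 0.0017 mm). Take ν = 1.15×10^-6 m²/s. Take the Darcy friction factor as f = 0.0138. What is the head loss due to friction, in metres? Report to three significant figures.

h_f ≈ 8.27 m

V = 4Q/(πD²) = 4·0.0955/(π·0.268²) = 1.693 m/s
h_f = f(L/D)V²/(2g) = 0.01380·(1100/0.268)·1.693²/(2·9.81) = 8.274 m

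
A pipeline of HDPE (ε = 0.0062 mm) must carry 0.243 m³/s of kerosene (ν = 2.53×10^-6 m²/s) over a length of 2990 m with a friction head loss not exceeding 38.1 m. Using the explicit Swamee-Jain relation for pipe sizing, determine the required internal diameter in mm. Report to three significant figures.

Swamee-Jain (Type III): D = 0.66·[ε^1.25·(LQ²/(gh_f))^4.75 + ν·Q^9.4·(L/(gh_f))^5.2]^0.04
LQ²/(gh_f) = 0.4724; L/(gh_f) = 8.000
Term 1 = ε^1.25·(…)^4.75 = 8.78×10^-9; Term 2 = ν·Q^9.4·(…)^5.2 = 2.11×10^-7
D = 0.66·(8.78×10^-9 + 2.11×10^-7)^0.04 = 0.3574 m = 357 mm
Check: V = 2.42 m/s, Re = 3.42×10^5, f = 0.01425, h_f = 35.6 m ≈ 38.1 m ✓

D ≈ 357 mm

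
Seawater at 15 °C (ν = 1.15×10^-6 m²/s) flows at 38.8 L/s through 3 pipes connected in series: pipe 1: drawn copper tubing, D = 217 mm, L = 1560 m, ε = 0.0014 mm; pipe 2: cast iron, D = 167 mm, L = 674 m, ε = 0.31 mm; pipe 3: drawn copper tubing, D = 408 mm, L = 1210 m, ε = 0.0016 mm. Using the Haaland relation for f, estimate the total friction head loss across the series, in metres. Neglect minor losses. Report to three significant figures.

H ≈ 21.8 m

Pipe 1: V = 1.049 m/s, Re = 1.98×10^5, ε/D = 6.45×10^-6, f = 0.01557, h_1 = f(L/D)V²/2g = 6.278 m
Pipe 2: V = 1.771 m/s, Re = 2.57×10^5, ε/D = 0.00186, f = 0.02366, h_2 = f(L/D)V²/2g = 15.27 m
Pipe 3: V = 0.2968 m/s, Re = 1.05×10^5, ε/D = 3.92×10^-6, f = 0.01765, h_3 = f(L/D)V²/2g = 0.2349 m
Series → Q common, losses add: H = Σh = 21.78 m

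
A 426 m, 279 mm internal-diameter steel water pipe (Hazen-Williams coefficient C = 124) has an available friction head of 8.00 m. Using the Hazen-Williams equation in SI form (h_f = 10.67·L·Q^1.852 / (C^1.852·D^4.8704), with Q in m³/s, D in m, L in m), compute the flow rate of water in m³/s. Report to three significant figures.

Q ≈ 0.141 m³/s

Rearranging: Q = [h_f·C^1.852·D^4.8704 / (10.67·L)]^(1/1.852)
Q = [8.00·124^1.852·0.279^4.8704 / (10.67·426)]^0.540 = 0.1407 m³/s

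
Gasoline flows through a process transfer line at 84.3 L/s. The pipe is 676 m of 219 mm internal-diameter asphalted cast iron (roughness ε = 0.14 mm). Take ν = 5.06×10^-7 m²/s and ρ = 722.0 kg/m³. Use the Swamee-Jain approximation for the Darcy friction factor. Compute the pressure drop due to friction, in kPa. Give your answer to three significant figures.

Δp ≈ 102 kPa

V = 4Q/(πD²) = 4·0.0843/(π·0.219²) = 2.238 m/s
Re = VD/ν = 2.238·0.219/5.06×10^-7 = 9.69×10^5 → turbulent
ε/D = 0.14/219 = 6.39×10^-4
Swamee-Jain: f = 0.01819
h_f = f(L/D)V²/(2g) = 0.01819·(676/0.219)·2.238²/(2·9.81) = 14.33 m
Δp = ρg·h_f = 722.0·9.81·14.33 = 101.5 kPa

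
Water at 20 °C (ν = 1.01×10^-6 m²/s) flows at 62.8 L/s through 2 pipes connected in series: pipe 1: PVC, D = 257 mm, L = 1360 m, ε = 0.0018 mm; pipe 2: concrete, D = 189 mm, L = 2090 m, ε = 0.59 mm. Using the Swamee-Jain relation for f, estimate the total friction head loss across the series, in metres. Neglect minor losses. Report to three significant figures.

H ≈ 81.6 m

Pipe 1: V = 1.211 m/s, Re = 3.08×10^5, ε/D = 7.00×10^-6, f = 0.01439, h_1 = f(L/D)V²/2g = 5.687 m
Pipe 2: V = 2.238 m/s, Re = 4.19×10^5, ε/D = 0.00312, f = 0.02690, h_2 = f(L/D)V²/2g = 75.96 m
Series → Q common, losses add: H = Σh = 81.64 m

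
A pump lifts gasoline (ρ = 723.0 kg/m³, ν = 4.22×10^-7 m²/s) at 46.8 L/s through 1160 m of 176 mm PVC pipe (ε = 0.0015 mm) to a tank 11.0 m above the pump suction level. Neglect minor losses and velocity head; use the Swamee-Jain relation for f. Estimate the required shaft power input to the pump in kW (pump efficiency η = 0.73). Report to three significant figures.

P_shaft ≈ 11.9 kW

V = 4Q/(πD²) = 1.924 m/s; Re = 8.02×10^5; ε/D = 8.52×10^-6; f = 0.01223
h_f = f(L/D)V²/2g = 15.21 m
Total head H = z + h_f = 11.0 + 15.21 = 26.21 m
P_hyd = ρgQH = 723.0·9.81·0.0468·26.21 = 8.699 kW
P_shaft = P_hyd/η = 8.699/0.73 = 11.92 kW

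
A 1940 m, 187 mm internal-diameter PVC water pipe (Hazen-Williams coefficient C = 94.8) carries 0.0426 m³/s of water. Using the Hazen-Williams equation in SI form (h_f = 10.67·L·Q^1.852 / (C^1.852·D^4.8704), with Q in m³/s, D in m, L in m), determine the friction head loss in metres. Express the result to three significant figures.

h_f = 10.67·1940·0.0426^1.852 / (94.8^1.852·0.187^4.8704) = 46.03 m

h_f ≈ 46.0 m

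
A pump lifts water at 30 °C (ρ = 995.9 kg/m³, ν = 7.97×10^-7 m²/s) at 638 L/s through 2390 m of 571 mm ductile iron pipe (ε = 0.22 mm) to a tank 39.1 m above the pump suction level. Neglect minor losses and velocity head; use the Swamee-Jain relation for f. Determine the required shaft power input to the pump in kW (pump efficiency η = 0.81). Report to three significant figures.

P_shaft ≈ 466 kW

V = 4Q/(πD²) = 2.491 m/s; Re = 1.78×10^6; ε/D = 3.85×10^-4; f = 0.01619
h_f = f(L/D)V²/2g = 21.44 m
Total head H = z + h_f = 39.1 + 21.44 = 60.54 m
P_hyd = ρgQH = 995.9·9.81·0.638·60.54 = 377.4 kW
P_shaft = P_hyd/η = 377.4/0.81 = 465.9 kW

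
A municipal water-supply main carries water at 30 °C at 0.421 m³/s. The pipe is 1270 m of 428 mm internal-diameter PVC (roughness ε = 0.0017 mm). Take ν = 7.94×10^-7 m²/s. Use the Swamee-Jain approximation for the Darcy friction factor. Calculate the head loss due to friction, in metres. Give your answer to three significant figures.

V = 4Q/(πD²) = 4·0.421/(π·0.428²) = 2.926 m/s
Re = VD/ν = 2.926·0.428/7.94×10^-7 = 1.58×10^6 → turbulent
ε/D = 0.0017/428 = 3.97×10^-6
Swamee-Jain: f = 0.01090
h_f = f(L/D)V²/(2g) = 0.01090·(1270/0.428)·2.926²/(2·9.81) = 14.11 m

h_f ≈ 14.1 m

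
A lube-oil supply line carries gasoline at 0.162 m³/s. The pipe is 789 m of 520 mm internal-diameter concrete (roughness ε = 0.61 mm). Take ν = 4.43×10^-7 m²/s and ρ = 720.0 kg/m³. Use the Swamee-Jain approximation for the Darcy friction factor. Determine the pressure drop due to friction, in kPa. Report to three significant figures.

Δp ≈ 6.62 kPa

V = 4Q/(πD²) = 4·0.162/(π·0.520²) = 0.7628 m/s
Re = VD/ν = 0.7628·0.520/4.43×10^-7 = 8.95×10^5 → turbulent
ε/D = 0.61/520 = 0.00117
Swamee-Jain: f = 0.02082
h_f = f(L/D)V²/(2g) = 0.02082·(789/0.520)·0.7628²/(2·9.81) = 0.9367 m
Δp = ρg·h_f = 720.0·9.81·0.9367 = 6.616 kPa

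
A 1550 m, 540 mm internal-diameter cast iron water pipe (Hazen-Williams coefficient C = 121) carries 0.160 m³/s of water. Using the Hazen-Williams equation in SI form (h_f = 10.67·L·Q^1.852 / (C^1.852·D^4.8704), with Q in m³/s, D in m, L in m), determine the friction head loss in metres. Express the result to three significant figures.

h_f ≈ 1.55 m

h_f = 10.67·1550·0.160^1.852 / (121^1.852·0.540^4.8704) = 1.551 m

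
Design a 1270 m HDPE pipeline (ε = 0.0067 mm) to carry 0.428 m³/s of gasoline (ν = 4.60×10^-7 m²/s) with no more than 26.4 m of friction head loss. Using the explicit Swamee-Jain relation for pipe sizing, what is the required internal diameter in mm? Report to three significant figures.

D ≈ 377 mm

Swamee-Jain (Type III): D = 0.66·[ε^1.25·(LQ²/(gh_f))^4.75 + ν·Q^9.4·(L/(gh_f))^5.2]^0.04
LQ²/(gh_f) = 0.8983; L/(gh_f) = 4.904
Term 1 = ε^1.25·(…)^4.75 = 2.05×10^-7; Term 2 = ν·Q^9.4·(…)^5.2 = 6.15×10^-7
D = 0.66·(2.05×10^-7 + 6.15×10^-7)^0.04 = 0.3768 m = 377 mm
Check: V = 3.84 m/s, Re = 3.14×10^6, f = 0.01047, h_f = 26.5 m ≈ 26.4 m ✓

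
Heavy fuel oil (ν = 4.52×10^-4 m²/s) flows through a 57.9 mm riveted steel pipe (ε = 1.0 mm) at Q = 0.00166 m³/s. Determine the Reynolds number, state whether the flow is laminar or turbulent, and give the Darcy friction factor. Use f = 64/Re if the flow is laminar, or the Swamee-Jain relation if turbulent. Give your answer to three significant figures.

V = 4Q/(πD²) = 0.6305 m/s
Re = VD/ν = 0.6305·0.0579/4.52×10^-4 = 80.8
Re < 2300 → laminar → f = 64/Re = 0.7925

Re ≈ 80.8; laminar; f = 64/Re ≈ 0.792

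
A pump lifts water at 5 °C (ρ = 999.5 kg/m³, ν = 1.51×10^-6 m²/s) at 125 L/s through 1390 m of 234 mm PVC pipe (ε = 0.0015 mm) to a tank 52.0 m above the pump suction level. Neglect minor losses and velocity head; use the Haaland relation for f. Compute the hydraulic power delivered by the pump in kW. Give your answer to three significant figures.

V = 4Q/(πD²) = 2.907 m/s; Re = 4.50×10^5; ε/D = 6.41×10^-6; f = 0.01338
h_f = f(L/D)V²/2g = 34.21 m
Total head H = z + h_f = 52.0 + 34.21 = 86.21 m
P_hyd = ρgQH = 999.5·9.81·0.125·86.21 = 105.7 kW

P_hyd ≈ 106 kW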